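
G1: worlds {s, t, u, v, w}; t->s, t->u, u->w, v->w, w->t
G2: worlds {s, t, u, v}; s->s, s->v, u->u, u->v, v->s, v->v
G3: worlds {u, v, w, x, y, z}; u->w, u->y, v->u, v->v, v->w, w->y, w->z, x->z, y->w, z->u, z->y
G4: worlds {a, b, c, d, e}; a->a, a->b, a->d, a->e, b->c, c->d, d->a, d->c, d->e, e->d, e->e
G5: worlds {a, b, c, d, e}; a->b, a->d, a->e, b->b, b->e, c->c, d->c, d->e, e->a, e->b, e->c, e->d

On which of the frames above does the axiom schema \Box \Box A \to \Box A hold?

G2

This is the axiom for density; its first-order frame correspondent is \forall x \forall y (Rxy \to \exists z (Rxz \wedge Rzy)).
G1: fails — Rwt but no z with Rwz and Rzt.
G2: satisfies the condition.
G3: fails — Rxz but no t with Rxt and Rtz.
G4: fails — Rbc but no z with Rbz and Rzc.
G5: fails — Rea but no z with Rez and Rza.
Valid on: G2.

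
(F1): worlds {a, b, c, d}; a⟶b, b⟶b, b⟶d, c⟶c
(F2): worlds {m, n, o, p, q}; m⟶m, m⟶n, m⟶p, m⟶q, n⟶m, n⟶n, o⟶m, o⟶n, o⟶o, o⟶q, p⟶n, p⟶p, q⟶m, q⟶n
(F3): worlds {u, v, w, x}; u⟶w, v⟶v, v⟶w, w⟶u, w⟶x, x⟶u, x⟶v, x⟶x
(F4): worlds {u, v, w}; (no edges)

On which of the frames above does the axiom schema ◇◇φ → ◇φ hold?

The schema corresponds to transitivity: ∀x ∀y ∀z (Rxy ∧ Ryz → Rxz).
(F1): fails — Rab and Rbd but not Rad.
(F2): fails — Rom and Rmp but not Rop.
(F3): fails — Rwu and Ruw but not Rww.
(F4): ✓.
Valid on: (F4).

(F4)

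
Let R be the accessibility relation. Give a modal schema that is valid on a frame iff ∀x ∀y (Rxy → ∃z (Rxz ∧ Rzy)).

□□p → □p

A defining formula is □□p → □p (the C4 axiom).
Suppose □□p→□p is valid. Take Rxy and set V(p)={w : xR²w}. Then □□p at x, so □p at x, so p at y, i.e. ∃z(Rxz∧Rzy).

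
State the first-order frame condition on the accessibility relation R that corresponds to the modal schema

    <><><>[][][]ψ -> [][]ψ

This is a Sahlqvist (Geach-type) schema ◇^3□^3ψ → □^2◇^0ψ.
First-order correspondent: forall x forall y forall z ((x R^3 y & x R^2 z) -> exists w (y R^3 w & z = w)).

forall x forall y forall z ((x R^3 y & x R^2 z) -> exists w (y R^3 w & z = w))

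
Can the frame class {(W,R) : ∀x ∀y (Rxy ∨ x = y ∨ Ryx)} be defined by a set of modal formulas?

If a class were modally definable it would be closed under disjoint unions (Goldblatt–Thomason).
Take 2 disjoint single-world reflexive frames: each is trivially connected, but their disjoint union has 2 worlds with no edge between distinct components, so it is not connected.
So the class is not modally definable.

No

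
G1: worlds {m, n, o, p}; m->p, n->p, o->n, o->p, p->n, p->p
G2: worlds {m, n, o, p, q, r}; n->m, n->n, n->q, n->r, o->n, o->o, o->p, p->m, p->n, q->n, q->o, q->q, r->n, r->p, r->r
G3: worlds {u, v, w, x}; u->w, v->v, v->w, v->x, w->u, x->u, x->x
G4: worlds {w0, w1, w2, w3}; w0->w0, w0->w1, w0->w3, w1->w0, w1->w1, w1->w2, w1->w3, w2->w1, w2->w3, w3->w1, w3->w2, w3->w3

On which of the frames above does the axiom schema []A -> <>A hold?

G1, G3, G4

Frame correspondent (Sahlqvist): forall x exists y Rxy — i.e. seriality.
G1: condition met.
G2: fails — world m has no successor.
G3: condition met.
G4: condition met.
Valid on: G1, G3, G4.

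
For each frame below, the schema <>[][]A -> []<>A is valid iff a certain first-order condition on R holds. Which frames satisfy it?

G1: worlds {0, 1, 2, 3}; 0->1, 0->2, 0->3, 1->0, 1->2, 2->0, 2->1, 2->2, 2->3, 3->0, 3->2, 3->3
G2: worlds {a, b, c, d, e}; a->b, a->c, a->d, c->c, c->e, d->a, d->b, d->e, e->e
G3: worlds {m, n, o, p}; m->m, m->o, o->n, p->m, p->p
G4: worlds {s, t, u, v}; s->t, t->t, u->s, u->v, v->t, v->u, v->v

Frame correspondent (Sahlqvist): forall x forall y forall z ((xRy & xRz) -> exists w (y R^2 w & zRw)) — i.e. a generalized confluence (Geach) condition.
G1: condition met.
G2: fails — aRb, aRb but no w with bR²w and bRw.
G3: fails — mRo, mRm but no w with oR²w and mRw.
G4: fails — vRt, vRu but no w with tR²w and uRw.

G1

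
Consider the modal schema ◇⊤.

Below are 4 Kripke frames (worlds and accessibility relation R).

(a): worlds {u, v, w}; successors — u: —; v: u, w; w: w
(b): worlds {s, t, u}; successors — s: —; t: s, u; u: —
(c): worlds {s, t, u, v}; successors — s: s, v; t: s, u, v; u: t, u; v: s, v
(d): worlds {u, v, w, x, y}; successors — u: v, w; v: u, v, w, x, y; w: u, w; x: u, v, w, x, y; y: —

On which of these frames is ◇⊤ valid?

This is the axiom for seriality; its first-order frame correspondent is ∀x ∃y Rxy.
(a): fails — world u has no successor.
(b): fails — world s has no successor.
(c): condition met.
(d): fails — world y has no successor.

(c)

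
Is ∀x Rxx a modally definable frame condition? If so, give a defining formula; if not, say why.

Definable; □p → p defines it

This is a Sahlqvist condition; the T axiom □p → p defines it.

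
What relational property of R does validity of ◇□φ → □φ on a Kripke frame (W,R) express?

The Euclidean property

Replacing φ by ¬φ and contraposing gives the equivalent schema ◇φ → □◇φ.
Suppose ◇φ→□◇φ is valid. Take Rxy, Rxz and set V(φ)={y}. Then ◇φ at x, so □◇φ at x, so ◇φ at z, so some w with Rzw has φ; w=y, i.e. Rzy. By symmetry of the argument, Ryz.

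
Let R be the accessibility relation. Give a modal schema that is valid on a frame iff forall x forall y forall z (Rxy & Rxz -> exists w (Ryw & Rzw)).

A defining formula is ◇□p → □◇p (the .2 axiom).
Suppose ◇□p→□◇p is valid. Take Rxy, Rxz and set V(p)={w : Ryw}. Then □p at y so ◇□p at x, so □◇p at x, so ◇p at z, giving w with Rzw and Ryw.

◇□p → □◇p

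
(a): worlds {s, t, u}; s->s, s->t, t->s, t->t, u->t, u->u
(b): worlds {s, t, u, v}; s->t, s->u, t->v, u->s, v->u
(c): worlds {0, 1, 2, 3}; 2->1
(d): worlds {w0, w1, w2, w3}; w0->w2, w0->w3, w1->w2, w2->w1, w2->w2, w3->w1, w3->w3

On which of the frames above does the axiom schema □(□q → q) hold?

The schema corresponds to shift-reflexivity: ∀x ∀y (Rxy → Ryy).
(a): ✓.
(b): fails — Rtv but not Rvv.
(c): fails — R21 but not R11.
(d): fails — Rw3w1 but not Rw1w1.

(a)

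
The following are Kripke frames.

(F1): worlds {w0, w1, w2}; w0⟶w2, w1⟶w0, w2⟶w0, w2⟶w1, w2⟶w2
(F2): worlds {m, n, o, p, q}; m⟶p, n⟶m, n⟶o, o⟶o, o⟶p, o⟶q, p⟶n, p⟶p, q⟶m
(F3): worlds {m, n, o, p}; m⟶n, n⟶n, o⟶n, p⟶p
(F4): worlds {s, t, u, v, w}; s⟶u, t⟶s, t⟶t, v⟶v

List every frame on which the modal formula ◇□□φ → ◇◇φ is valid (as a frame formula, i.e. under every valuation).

(F1), (F2), (F3)

Frame correspondent (Sahlqvist): ∀x ∀y (xRy → ∃w (yR²w ∧ xR²w)) — i.e. a generalized confluence (Geach) condition.
(F1): ✓.
(F2): ✓.
(F3): ✓.
(F4): fails — sRu but no w* with uR²w* and sR²w*.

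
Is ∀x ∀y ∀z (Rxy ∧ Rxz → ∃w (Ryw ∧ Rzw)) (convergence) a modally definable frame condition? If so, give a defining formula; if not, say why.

Yes: it is convergence, defined by the .2 schema ◇□r → □◇r.
Suppose ◇□r→□◇r is valid. Take Rxy, Rxz and set V(r)={w : Ryw}. Then □r at y so ◇□r at x, so □◇r at x, so ◇r at z, giving w with Rzw and Ryw.

Yes, by ◇□r → □◇r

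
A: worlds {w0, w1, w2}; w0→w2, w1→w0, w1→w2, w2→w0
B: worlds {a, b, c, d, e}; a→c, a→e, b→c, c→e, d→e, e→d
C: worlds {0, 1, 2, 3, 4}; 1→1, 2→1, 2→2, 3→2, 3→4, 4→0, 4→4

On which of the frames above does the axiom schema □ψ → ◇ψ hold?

A, B

The schema corresponds to seriality: ∀x ∃y Rxy.
A: condition met.
B: condition met.
C: fails — world 0 has no successor.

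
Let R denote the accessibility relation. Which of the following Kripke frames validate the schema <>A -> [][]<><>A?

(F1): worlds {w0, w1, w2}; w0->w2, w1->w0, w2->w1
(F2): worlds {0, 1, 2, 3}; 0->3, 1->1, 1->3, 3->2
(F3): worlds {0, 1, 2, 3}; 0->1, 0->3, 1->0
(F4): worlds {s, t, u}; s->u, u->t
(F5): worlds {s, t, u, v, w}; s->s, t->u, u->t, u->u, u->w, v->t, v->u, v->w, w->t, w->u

This is the axiom for a generalized confluence (Geach) condition; its first-order frame correspondent is forall x forall y forall z ((xRy & x R^2 z) -> exists w (y = w & z R^2 w)).
(F1): satisfies the condition.
(F2): fails — 0R3, 0R²2 but no w with 3=w and 2R²w.
(F3): fails — 0R1, 0R²0 but no w with 1=w and 0R²w.
(F4): fails — sRu, sR²t but no w with u=w and tR²w.
(F5): satisfies the condition.

(F1), (F5)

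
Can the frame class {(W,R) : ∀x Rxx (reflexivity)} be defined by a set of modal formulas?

This is a Sahlqvist condition; the T axiom □r → r defines it.
Suppose □r→r is valid. At any x set V(r)={w : Rxw}. Then □r holds at x, so r holds at x, i.e. Rxx.

Definable; □r → r defines it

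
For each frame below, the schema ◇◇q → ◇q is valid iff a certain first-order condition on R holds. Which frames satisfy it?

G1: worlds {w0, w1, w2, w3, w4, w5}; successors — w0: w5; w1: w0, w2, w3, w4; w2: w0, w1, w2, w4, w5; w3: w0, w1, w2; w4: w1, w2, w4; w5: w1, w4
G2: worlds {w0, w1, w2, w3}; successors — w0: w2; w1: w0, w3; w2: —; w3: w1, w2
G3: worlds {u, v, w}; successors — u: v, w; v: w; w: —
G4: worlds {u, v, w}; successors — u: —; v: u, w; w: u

G3, G4

This is the axiom for transitivity; its first-order frame correspondent is ∀x ∀y ∀z (Rxy ∧ Ryz → Rxz).
G1: fails — Rw1w2 and Rw2w5 but not Rw1w5.
G2: fails — Rw1w0 and Rw0w2 but not Rw1w2.
G3: holds.
G4: holds.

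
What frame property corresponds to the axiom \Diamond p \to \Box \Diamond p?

Suppose ◇p→□◇p is valid. Take Rxy, Rxz and set V(p)={y}. Then ◇p at x, so □◇p at x, so ◇p at z, so some w with Rzw has p; w=y, i.e. Rzy. By symmetry of the argument, Ryz.
The converse is a direct semantic check.
Frame condition: \forall x \forall y \forall z (Rxy \wedge Rxz \to Ryz).

the Euclidean property: \forall x \forall y \forall z (Rxy \wedge Rxz \to Ryz)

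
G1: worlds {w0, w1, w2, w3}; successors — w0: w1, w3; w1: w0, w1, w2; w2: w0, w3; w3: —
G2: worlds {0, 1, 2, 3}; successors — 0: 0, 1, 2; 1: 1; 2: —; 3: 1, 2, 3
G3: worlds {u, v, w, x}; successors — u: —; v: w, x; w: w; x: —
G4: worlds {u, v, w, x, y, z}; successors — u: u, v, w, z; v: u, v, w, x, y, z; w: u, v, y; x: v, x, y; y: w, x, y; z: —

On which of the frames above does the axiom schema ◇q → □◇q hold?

The schema corresponds to the Euclidean property: ∀x ∀y ∀z (Rxy ∧ Rxz → Ryz).
G1: fails — Rw0w1 and Rw0w3 but not Rw1w3.
G2: fails — R02 and R00 but not R20.
G3: fails — Rvx and Rvx but not Rxx.
G4: fails — Ruw and Ruw but not Rww.
Valid on no frame.

none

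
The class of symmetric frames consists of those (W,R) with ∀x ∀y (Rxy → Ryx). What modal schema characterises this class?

r → □◇r

The condition is symmetry. The B schema r → □◇r defines it.
Suppose r→□◇r is valid. Take Rxy and set V(r)={x}. Then r at x, so □◇r at x, so ◇r at y, so some z with Ryz has r; z=x, i.e. Ryx.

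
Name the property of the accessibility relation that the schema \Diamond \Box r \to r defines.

Replacing r by ¬r and contraposing gives the equivalent schema r → □◇r.
Suppose r→□◇r is valid. Take Rxy and set V(r)={x}. Then r at x, so □◇r at x, so ◇r at y, so some z with Ryz has r; z=x, i.e. Ryx.

symmetry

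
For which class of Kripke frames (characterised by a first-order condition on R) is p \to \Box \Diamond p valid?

Symmetry

Suppose p→□◇p is valid. Take Rxy and set V(p)={x}. Then p at x, so □◇p at x, so ◇p at y, so some z with Ryz has p; z=x, i.e. Ryx.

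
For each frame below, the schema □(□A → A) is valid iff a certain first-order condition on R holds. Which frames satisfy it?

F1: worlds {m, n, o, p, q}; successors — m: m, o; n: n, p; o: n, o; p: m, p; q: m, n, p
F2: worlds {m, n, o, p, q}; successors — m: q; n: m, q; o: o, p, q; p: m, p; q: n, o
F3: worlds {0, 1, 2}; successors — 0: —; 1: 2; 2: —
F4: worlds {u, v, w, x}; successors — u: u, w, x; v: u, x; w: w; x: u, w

F1

The schema corresponds to shift-reflexivity: ∀x ∀y (Rxy → Ryy).
F1: ✓.
F2: fails — Rpm but not Rmm.
F3: fails — R12 but not R22.
F4: fails — Rvx but not Rxx.
Valid on: F1.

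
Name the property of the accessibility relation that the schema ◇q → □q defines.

partial functionality: ∀x ∀y ∀z (Rxy ∧ Rxz → y = z)

Suppose ◇q→□q is valid. Take Rxy, Rxz and set V(q)={y}. Then ◇q at x, so □q at x, so q at z, i.e. z=y.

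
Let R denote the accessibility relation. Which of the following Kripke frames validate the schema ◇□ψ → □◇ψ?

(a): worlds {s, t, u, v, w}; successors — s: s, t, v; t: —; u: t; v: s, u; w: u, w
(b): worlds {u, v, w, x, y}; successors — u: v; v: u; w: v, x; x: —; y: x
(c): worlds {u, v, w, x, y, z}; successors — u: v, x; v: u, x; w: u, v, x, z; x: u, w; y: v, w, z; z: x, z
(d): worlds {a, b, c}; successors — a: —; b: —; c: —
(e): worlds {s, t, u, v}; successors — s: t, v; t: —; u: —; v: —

(d)

The schema corresponds to convergence: ∀x ∀y ∀z (Rxy ∧ Rxz → ∃w (Ryw ∧ Rzw)).
(a): fails — Rsv and Rst but v and t have no common successor.
(b): fails — Rwx and Rwx but x and x have no common successor.
(c): fails — Rvu and Rvx but u and x have no common successor.
(d): satisfies the condition.
(e): fails — Rsv and Rsv but v and v have no common successor.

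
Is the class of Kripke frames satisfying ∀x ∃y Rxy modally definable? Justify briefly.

The condition is seriality. A defining modal formula is □q → ◇q.
Suppose □q→◇q is valid. At any x set V(q)=W. Then □q at x, so ◇q at x, so x has a successor.

Yes, by □q → ◇q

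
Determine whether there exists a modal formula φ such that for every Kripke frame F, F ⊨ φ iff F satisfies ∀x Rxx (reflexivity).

Yes, by □r → r

Yes: it is reflexivity, defined by the T schema □r → r.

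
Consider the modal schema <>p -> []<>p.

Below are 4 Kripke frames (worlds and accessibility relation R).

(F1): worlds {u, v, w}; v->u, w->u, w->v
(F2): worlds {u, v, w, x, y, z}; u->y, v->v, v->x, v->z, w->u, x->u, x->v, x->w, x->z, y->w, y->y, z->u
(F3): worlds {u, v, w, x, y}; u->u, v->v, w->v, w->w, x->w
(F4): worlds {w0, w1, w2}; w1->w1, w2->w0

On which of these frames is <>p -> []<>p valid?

none

Frame correspondent (Sahlqvist): forall x forall y forall z (Rxy & Rxz -> Ryz) — i.e. the Euclidean property.
(F1): fails — Rvu and Rvu but not Ruu.
(F2): fails — Rvz and Rvv but not Rzv.
(F3): fails — Rwv and Rww but not Rvw.
(F4): fails — Rw2w0 and Rw2w0 but not Rw0w0.
Valid on no frame.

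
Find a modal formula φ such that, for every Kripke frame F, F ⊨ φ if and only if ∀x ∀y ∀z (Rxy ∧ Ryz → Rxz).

□ψ → □□ψ

A defining formula is □ψ → □□ψ (the 4 axiom).
Suppose □ψ→□□ψ is valid. Take Rxy, Ryz and set V(ψ)={w : Rxw}. Then □ψ at x, so □□ψ at x, so □ψ at y, so ψ at z, i.e. Rxz.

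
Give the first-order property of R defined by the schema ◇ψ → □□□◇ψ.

This is a Sahlqvist (Geach-type) schema ◇^1□^0ψ → □^3◇^1ψ.
First-order correspondent: ∀x ∀y ∀z ((xRy ∧ xR³z) → ∃w (y = w ∧ zRw)).

∀x ∀y ∀z ((xRy ∧ xR³z) → ∃w (y = w ∧ zRw))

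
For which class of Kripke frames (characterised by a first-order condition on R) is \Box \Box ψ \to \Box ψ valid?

density

This schema is the C4 axiom.
It corresponds to density: \forall x \forall y (Rxy \to \exists z (Rxz \wedge Rzy)).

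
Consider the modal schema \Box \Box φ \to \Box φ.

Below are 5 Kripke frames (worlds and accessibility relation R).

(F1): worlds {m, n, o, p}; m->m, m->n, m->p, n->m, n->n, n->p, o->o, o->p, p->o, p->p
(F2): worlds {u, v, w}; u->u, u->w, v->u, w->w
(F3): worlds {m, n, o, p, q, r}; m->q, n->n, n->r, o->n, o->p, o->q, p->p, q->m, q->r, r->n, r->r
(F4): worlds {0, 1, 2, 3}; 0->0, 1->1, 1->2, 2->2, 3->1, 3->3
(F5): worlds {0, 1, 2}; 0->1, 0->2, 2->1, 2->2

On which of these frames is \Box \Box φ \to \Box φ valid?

(F1), (F2), (F4), (F5)

The schema corresponds to density: \forall x \forall y (Rxy \to \exists z (Rxz \wedge Rzy)).
(F1): ✓.
(F2): ✓.
(F3): fails — Roq but no z with Roz and Rzq.
(F4): ✓.
(F5): ✓.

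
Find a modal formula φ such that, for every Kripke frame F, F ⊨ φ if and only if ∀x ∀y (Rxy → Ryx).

s → □◇s

The condition is symmetry. The B schema s → □◇s defines it.
Suppose s→□◇s is valid. Take Rxy and set V(s)={x}. Then s at x, so □◇s at x, so ◇s at y, so some z with Ryz has s; z=x, i.e. Ryx.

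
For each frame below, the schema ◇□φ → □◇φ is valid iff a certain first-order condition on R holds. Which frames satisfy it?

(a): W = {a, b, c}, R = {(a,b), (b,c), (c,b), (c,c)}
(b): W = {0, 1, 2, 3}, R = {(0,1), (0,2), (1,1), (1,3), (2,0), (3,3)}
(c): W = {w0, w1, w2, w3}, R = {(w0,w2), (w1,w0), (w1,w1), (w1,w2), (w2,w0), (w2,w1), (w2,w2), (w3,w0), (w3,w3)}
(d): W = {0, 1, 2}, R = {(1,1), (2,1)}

This is the axiom for convergence; its first-order frame correspondent is ∀x ∀y ∀z (Rxy ∧ Rxz → ∃w (Ryw ∧ Rzw)).
(a): holds.
(b): fails — R02 and R01 but 2 and 1 have no common successor.
(c): fails — Rw3w0 and Rw3w3 but w0 and w3 have no common successor.
(d): holds.

(a), (d)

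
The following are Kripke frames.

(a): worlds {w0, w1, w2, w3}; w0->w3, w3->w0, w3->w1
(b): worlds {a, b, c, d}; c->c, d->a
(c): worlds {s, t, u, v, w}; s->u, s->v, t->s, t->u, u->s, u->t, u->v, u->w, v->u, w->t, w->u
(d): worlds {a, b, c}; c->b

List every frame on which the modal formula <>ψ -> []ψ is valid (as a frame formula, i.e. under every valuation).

This is the axiom for partial functionality; its first-order frame correspondent is forall x forall y forall z (Rxy & Rxz -> y = z).
(a): fails — w3 sees both w0 and w1.
(b): condition met.
(c): fails — s sees both u and v.
(d): condition met.
Valid on: (b), (d).

(b), (d)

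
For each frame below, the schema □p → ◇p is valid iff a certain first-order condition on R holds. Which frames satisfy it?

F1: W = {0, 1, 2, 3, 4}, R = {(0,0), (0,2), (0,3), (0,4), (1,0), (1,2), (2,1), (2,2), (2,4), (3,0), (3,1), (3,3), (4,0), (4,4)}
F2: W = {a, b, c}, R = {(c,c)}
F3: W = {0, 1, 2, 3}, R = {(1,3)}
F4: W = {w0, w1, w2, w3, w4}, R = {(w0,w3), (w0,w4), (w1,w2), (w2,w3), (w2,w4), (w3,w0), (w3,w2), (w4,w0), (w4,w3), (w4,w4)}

Frame correspondent (Sahlqvist): ∀x ∃y Rxy — i.e. seriality.
F1: condition met.
F2: fails — world a has no successor.
F3: fails — world 0 has no successor.
F4: condition met.
Valid on: F1, F4.

F1, F4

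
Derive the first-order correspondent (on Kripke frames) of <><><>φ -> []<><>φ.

This is a Sahlqvist (Geach-type) schema ◇^3□^0φ → □^1◇^2φ.
First-order correspondent: forall x forall y forall z ((x R^3 y & xRz) -> exists w (y = w & z R^2 w)).

forall x forall y forall z ((x R^3 y & xRz) -> exists w (y = w & z R^2 w))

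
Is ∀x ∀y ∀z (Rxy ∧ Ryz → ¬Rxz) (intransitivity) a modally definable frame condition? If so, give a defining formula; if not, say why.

Any modally definable frame class is closed under surjective bounded morphisms.
The 5-cycle (worlds a,b,c,d,e with a→b→c→d→e→a) is intransitive. Mapping every world to a single reflexive point • is a surjective bounded morphism; the reflexive point is not intransitive (R••∧R•• but R••).
So the class is not modally definable.

No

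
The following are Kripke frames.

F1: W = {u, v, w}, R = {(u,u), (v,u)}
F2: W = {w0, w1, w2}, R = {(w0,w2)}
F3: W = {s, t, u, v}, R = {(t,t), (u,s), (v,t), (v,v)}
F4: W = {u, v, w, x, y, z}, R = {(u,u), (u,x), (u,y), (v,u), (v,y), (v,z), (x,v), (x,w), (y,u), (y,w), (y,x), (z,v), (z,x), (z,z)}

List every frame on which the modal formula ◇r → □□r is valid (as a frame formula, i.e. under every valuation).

Frame correspondent (Sahlqvist): ∀x ∀y ∀z ((xRy ∧ xR²z) → ∃w (y = w ∧ z = w)) — i.e. a generalized confluence (Geach) condition.
F1: holds.
F2: holds.
F3: fails — vRt, vR²v but t ≠ v.
F4: fails — uRu, uR²v but u ≠ v.

F1, F2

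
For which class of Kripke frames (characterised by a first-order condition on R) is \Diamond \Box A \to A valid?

symmetry

Equivalently (dual form): A → □◇A.
Suppose A→□◇A is valid. Take Rxy and set V(A)={x}. Then A at x, so □◇A at x, so ◇A at y, so some z with Ryz has A; z=x, i.e. Ryx.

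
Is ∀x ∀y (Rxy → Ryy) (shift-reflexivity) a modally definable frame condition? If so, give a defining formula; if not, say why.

This is a Sahlqvist condition; the T□ axiom □(□r → r) defines it.
Suppose □(□r→r) is valid. Take Rxy and set V(r)={w : Ryw}. Then at y, □r holds; since □(□r→r) at x, □r→r at y, so r at y, i.e. Ryy.

Yes — defined by □(□r → r)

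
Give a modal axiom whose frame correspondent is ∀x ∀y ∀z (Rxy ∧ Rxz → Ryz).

◇r → □◇r

A defining formula is ◇r → □◇r (the 5 axiom).
Suppose ◇r→□◇r is valid. Take Rxy, Rxz and set V(r)={y}. Then ◇r at x, so □◇r at x, so ◇r at z, so some w with Rzw has r; w=y, i.e. Rzy. By symmetry of the argument, Ryz.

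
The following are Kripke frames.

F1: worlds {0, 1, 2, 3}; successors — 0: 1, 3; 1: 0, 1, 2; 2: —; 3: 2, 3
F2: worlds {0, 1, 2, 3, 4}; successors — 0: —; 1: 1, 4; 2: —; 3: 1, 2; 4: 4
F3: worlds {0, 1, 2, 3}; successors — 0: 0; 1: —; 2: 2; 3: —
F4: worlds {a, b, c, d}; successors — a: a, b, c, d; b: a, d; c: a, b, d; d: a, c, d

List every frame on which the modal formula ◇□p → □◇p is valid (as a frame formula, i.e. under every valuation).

F3, F4

This is the axiom for convergence; its first-order frame correspondent is ∀x ∀y ∀z (Rxy ∧ Rxz → ∃w (Ryw ∧ Rzw)).
F1: fails — R10 and R12 but 0 and 2 have no common successor.
F2: fails — R32 and R32 but 2 and 2 have no common successor.
F3: holds.
F4: holds.
Valid on: F3, F4.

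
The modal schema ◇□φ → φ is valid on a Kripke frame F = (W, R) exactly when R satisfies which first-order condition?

symmetry: ∀x ∀y (Rxy → Ryx)

This schema is equivalent to the B axiom φ → □◇φ.
It corresponds to symmetry: ∀x ∀y (Rxy → Ryx).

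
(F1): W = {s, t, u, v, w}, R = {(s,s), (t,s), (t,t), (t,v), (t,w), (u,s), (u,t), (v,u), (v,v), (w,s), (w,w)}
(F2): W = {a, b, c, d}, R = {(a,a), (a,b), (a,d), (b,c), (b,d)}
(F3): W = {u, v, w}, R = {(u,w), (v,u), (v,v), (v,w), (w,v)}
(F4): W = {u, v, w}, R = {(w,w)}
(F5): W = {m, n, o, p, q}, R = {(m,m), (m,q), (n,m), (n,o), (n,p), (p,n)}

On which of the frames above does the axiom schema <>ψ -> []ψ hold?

This is the axiom for partial functionality; its first-order frame correspondent is forall x forall y forall z (Rxy & Rxz -> y = z).
(F1): fails — t sees both s and t.
(F2): fails — a sees both a and b.
(F3): fails — v sees both u and v.
(F4): holds.
(F5): fails — m sees both m and q.
Valid on: (F4).

(F4)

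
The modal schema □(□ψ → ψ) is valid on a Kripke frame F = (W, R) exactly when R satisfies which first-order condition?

shift-reflexivity

Suppose □(□ψ→ψ) is valid. Take Rxy and set V(ψ)={w : Ryw}. Then at y, □ψ holds; since □(□ψ→ψ) at x, □ψ→ψ at y, so ψ at y, i.e. Ryy.
The converse is a direct semantic check.
So the correspondent is shift-reflexivity.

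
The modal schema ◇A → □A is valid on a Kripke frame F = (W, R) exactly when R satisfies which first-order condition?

This schema is the CD axiom.
It corresponds to partial functionality: ∀x ∀y ∀z (Rxy ∧ Rxz → y = z).

partial functionality: ∀x ∀y ∀z (Rxy ∧ Rxz → y = z)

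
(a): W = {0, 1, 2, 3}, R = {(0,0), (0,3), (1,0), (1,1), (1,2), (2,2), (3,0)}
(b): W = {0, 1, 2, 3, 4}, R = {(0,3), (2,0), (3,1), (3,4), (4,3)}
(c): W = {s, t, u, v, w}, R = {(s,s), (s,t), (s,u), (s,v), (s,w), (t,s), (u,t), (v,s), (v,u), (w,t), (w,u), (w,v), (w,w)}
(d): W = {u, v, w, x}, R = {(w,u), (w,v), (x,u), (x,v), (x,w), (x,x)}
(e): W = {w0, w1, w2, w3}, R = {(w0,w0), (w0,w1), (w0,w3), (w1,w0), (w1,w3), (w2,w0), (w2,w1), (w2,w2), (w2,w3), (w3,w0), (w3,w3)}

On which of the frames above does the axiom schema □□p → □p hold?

Frame correspondent (Sahlqvist): ∀x ∀y (Rxy → ∃z (Rxz ∧ Rzy)) — i.e. density.
(a): satisfies the condition.
(b): fails — R34 but no z with R3z and Rz4.
(c): fails — Rut but no z with Ruz and Rzt.
(d): fails — Rwu but no z with Rwz and Rzu.
(e): satisfies the condition.

(a), (e)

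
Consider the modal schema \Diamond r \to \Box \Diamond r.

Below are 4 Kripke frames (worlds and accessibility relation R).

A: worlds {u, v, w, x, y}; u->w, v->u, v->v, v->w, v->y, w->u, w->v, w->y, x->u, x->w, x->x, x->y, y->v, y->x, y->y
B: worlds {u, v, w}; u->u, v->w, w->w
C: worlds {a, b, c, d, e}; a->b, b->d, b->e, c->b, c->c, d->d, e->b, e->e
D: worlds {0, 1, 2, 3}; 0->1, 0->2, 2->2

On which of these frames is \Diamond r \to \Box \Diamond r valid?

B

The schema corresponds to the Euclidean property: \forall x \forall y \forall z (Rxy \wedge Rxz \to Ryz).
A: fails — Ruw and Ruw but not Rww.
B: condition met.
C: fails — Rab and Rab but not Rbb.
D: fails — R01 and R01 but not R11.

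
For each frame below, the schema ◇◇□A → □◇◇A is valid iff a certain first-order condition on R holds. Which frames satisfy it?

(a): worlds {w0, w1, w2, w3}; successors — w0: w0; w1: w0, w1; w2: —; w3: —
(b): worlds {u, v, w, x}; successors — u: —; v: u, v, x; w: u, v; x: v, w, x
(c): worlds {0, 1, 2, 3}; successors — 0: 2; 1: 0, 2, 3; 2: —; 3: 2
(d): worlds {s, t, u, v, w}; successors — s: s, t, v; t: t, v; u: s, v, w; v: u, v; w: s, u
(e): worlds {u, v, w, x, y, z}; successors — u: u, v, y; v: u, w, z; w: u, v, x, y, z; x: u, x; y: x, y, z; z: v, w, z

(a), (d), (e)

Frame correspondent (Sahlqvist): ∀x ∀y ∀z ((xR²y ∧ xRz) → ∃w (yRw ∧ zR²w)) — i.e. a generalized confluence (Geach) condition.
(a): condition met.
(b): fails — vR²u, vRu but no t with uRt and uR²t.
(c): fails — 1R²2, 1R0 but no w with 2Rw and 0R²w.
(d): condition met.
(e): condition met.
Valid on: (a), (d), (e).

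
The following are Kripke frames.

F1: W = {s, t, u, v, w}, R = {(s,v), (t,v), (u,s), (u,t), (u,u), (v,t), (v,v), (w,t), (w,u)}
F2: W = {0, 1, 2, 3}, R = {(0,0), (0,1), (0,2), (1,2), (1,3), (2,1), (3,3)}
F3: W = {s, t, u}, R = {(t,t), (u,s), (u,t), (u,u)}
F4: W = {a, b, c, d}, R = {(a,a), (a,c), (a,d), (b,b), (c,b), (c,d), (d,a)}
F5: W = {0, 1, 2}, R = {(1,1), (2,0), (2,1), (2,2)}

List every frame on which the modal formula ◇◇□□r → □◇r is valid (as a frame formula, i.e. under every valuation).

F1

Frame correspondent (Sahlqvist): ∀x ∀y ∀z ((xR²y ∧ xRz) → ∃w (yR²w ∧ zRw)) — i.e. a generalized confluence (Geach) condition.
F1: condition met.
F2: fails — 0R²2, 0R2 but no w with 2R²w and 2Rw.
F3: fails — uR²s, uRs but no w with sR²w and sRw.
F4: fails — aR²b, aRa but no w with bR²w and aRw.
F5: fails — 2R²0, 2R0 but no w with 0R²w and 0Rw.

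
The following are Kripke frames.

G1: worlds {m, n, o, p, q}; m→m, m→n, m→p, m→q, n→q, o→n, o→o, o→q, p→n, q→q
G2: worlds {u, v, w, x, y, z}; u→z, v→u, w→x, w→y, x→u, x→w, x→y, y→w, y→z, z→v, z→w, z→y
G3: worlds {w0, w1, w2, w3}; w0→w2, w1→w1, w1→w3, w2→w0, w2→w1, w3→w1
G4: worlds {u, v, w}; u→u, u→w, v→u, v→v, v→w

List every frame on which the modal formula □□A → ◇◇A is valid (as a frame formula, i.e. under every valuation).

This is the axiom for a generalized confluence (Geach) condition; its first-order frame correspondent is ∀x ∃w (xR²w ∧ xR²w).
G1: ✓.
G2: ✓.
G3: ✓.
G4: fails — at w but no t with wR²t and wR²t.
Valid on: G1, G2, G3.

G1, G2, G3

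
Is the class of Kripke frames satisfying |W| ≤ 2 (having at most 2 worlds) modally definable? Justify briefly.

Modal frame validity is preserved under disjoint unions.
Any modal formula valid on each of 3 disjoint one-world frames is valid on their disjoint union (validity is preserved under disjoint unions). Each one-world frame has |W|=1≤2, but the union has |W|=3.
So the class is not modally definable.

No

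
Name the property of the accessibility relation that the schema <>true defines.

This schema is equivalent to the D axiom □ψ → ◇ψ.
It corresponds to seriality: forall x exists y Rxy.

seriality: forall x exists y Rxy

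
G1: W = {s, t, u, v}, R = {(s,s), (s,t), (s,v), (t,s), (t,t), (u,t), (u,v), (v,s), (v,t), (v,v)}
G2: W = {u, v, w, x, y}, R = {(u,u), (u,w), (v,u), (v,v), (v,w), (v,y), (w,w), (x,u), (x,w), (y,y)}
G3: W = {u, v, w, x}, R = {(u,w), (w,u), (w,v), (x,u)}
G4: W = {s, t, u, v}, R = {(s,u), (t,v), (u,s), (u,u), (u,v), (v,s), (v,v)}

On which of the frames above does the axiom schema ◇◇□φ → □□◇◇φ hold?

G1, G4

Frame correspondent (Sahlqvist): ∀x ∀y ∀z ((xR²y ∧ xR²z) → ∃w (yRw ∧ zR²w)) — i.e. a generalized confluence (Geach) condition.
G1: holds.
G2: fails — vR²u, vR²y but no t with uRt and yR²t.
G3: fails — uR²u, uR²u but no t with uRt and uR²t.
G4: holds.
Valid on: G1, G4.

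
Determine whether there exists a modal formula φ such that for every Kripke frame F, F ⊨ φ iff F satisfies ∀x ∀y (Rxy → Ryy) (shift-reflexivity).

Yes: it is shift-reflexivity, defined by the T□ schema □(□q → q).
Suppose □(□q→q) is valid. Take Rxy and set V(q)={w : Ryw}. Then at y, □q holds; since □(□q→q) at x, □q→q at y, so q at y, i.e. Ryy.

Yes, by □(□q → q)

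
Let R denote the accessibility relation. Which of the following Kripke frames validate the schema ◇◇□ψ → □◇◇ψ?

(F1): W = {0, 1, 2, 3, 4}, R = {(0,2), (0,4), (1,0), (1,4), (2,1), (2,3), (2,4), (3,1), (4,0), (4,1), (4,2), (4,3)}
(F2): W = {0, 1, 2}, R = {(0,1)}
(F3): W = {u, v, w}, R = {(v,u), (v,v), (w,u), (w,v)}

(F2)

This is the axiom for a generalized confluence (Geach) condition; its first-order frame correspondent is ∀x ∀y ∀z ((xR²y ∧ xRz) → ∃w (yRw ∧ zR²w)).
(F1): fails — 2R²3, 2R3 but no w with 3Rw and 3R²w.
(F2): condition met.
(F3): fails — vR²u, vRu but no t with uRt and uR²t.
Valid on: (F2).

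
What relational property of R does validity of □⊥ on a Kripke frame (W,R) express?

Emptiness of R

□⊥ is valid iff no world has any successor (otherwise □⊥ fails at any world with one).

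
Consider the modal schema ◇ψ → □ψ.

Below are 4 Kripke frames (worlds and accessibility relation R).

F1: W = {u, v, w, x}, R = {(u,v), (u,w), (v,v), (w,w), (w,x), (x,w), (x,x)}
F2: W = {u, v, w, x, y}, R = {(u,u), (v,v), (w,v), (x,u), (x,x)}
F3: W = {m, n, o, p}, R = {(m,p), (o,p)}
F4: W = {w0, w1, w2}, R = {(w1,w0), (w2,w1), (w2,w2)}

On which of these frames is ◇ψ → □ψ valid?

The schema corresponds to partial functionality: ∀x ∀y ∀z (Rxy ∧ Rxz → y = z).
F1: fails — u sees both v and w.
F2: fails — x sees both u and x.
F3: ✓.
F4: fails — w2 sees both w1 and w2.

F3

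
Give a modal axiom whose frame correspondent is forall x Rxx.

□s → s

A defining formula is □s → s (the T axiom).
Suppose □s→s is valid. At any x set V(s)={w : Rxw}. Then □s holds at x, so s holds at x, i.e. Rxx.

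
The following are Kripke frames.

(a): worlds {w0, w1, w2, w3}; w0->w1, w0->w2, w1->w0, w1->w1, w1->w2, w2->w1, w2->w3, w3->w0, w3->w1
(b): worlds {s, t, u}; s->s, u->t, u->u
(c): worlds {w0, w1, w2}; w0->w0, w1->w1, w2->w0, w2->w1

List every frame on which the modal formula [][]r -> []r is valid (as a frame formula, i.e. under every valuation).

(b), (c)

Frame correspondent (Sahlqvist): forall x forall y (Rxy -> exists z (Rxz & Rzy)) — i.e. density.
(a): fails — Rw2w3 but no z with Rw2z and Rzw3.
(b): satisfies the condition.
(c): satisfies the condition.
Valid on: (b), (c).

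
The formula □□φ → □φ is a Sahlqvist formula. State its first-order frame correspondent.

density: ∀x ∀y (Rxy → ∃z (Rxz ∧ Rzy))

This schema is the C4 axiom.
Its frame correspondent is density — ∀x ∀y (Rxy → ∃z (Rxz ∧ Rzy)).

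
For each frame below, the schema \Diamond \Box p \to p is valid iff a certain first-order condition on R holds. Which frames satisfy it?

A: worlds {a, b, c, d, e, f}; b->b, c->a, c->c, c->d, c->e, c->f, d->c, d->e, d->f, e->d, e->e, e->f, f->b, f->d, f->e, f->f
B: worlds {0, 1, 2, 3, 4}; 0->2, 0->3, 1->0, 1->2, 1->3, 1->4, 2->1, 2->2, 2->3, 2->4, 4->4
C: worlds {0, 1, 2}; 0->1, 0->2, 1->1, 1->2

none

The schema corresponds to a generalized confluence (Geach) condition: \forall x \forall y (xRy \to \exists w (yRw \wedge x = w)).
A: fails — cRa but no w with aRw and c=w.
B: fails — 0R2 but no w with 2Rw and 0=w.
C: fails — 0R1 but no w with 1Rw and 0=w.
Valid on no frame.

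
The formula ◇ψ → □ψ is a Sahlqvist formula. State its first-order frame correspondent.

Suppose ◇ψ→□ψ is valid. Take Rxy, Rxz and set V(ψ)={y}. Then ◇ψ at x, so □ψ at x, so ψ at z, i.e. z=y.
Conversely, on a frame with partial functionality the schema holds at every world under every valuation.
So the correspondent is partial functionality.

partial functionality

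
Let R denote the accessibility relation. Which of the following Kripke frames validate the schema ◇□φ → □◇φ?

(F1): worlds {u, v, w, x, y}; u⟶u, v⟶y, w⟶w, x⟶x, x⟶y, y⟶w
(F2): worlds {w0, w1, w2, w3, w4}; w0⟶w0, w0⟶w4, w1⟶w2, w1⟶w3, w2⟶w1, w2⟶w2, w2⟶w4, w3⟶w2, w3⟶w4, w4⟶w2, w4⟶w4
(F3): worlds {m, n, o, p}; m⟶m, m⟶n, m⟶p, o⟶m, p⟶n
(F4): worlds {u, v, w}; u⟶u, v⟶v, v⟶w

(F2)

The schema corresponds to convergence: ∀x ∀y ∀z (Rxy ∧ Rxz → ∃w (Ryw ∧ Rzw)).
(F1): fails — Rxx and Rxy but x and y have no common successor.
(F2): ✓.
(F3): fails — Rmm and Rmn but m and n have no common successor.
(F4): fails — Rvw and Rvw but w and w have no common successor.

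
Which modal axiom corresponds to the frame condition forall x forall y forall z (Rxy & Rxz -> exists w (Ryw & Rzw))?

◇□p → □◇p

A defining formula is ◇□p → □◇p (the .2 axiom).
Suppose ◇□p→□◇p is valid. Take Rxy, Rxz and set V(p)={w : Ryw}. Then □p at y so ◇□p at x, so □◇p at x, so ◇p at z, giving w with Rzw and Ryw.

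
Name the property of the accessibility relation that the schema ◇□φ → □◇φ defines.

Suppose ◇□φ→□◇φ is valid. Take Rxy, Rxz and set V(φ)={w : Ryw}. Then □φ at y so ◇□φ at x, so □◇φ at x, so ◇φ at z, giving w with Rzw and Ryw.
Conversely, any frame satisfying ∀x ∀y ∀z (Rxy ∧ Rxz → ∃w (Ryw ∧ Rzw)) validates the schema.
Frame condition: ∀x ∀y ∀z (Rxy ∧ Rxz → ∃w (Ryw ∧ Rzw)).

convergence: ∀x ∀y ∀z (Rxy ∧ Rxz → ∃w (Ryw ∧ Rzw))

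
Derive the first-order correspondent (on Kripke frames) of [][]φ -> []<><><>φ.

forall x forall z (xRz -> exists w (x R^2 w & z R^3 w))

This is a Sahlqvist (Geach-type) schema ◇^0□^2φ → □^1◇^3φ.
First-order correspondent: forall x forall z (xRz -> exists w (x R^2 w & z R^3 w)).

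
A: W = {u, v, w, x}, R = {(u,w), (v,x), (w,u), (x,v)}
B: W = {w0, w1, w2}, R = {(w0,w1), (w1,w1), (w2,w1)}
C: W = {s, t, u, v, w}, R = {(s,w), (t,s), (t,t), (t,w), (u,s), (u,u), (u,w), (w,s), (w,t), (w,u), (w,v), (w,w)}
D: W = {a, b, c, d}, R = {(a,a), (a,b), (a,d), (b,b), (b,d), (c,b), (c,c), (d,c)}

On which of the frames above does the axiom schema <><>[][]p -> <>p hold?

B, D

The schema corresponds to a generalized confluence (Geach) condition: forall x forall y (x R^2 y -> exists w (y R^2 w & xRw)).
A: fails — uR²u but no t with uR²t and uRt.
B: holds.
C: fails — sR²v but no w* with vR²w* and sRw*.
D: holds.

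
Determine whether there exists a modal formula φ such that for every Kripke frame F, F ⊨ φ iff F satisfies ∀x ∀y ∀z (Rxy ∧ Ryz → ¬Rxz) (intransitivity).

Modal frame validity is preserved under surjective bounded morphisms.
The 7-cycle (worlds s,t,u,v,w,x,y with s→t→u→v→w→x→y→s) is intransitive. Mapping every world to a single reflexive point • is a surjective bounded morphism; the reflexive point is not intransitive (R••∧R•• but R••).
So no modal formula (or set of formulas) defines exactly the intransitive frames.

Not modally definable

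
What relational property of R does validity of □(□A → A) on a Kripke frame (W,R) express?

shift-reflexivity

Suppose □(□A→A) is valid. Take Rxy and set V(A)={w : Ryw}. Then at y, □A holds; since □(□A→A) at x, □A→A at y, so A at y, i.e. Ryy.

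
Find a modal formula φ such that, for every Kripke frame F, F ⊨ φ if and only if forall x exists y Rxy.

The condition is seriality. The D schema □s → ◇s defines it.
Suppose □s→◇s is valid. At any x set V(s)=W. Then □s at x, so ◇s at x, so x has a successor.

□s → ◇s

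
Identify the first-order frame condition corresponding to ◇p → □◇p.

Suppose ◇p→□◇p is valid. Take Rxy, Rxz and set V(p)={y}. Then ◇p at x, so □◇p at x, so ◇p at z, so some w with Rzw has p; w=y, i.e. Rzy. By symmetry of the argument, Ryz.
Conversely, on a frame with the Euclidean property the schema holds at every world under every valuation.
So the correspondent is the Euclidean property.

the Euclidean property: ∀x ∀y ∀z (Rxy ∧ Rxz → Ryz)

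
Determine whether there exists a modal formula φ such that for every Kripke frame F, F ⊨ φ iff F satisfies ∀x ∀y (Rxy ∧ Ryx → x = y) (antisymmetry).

Any modally definable frame class is closed under surjective bounded morphisms.
The 6-cycle (worlds w0,w1,w2,w3,w4,w5 with w0→w1→w2→w3→w4→w5→w0) is antisymmetric. Sending even-indexed worlds to • and odd-indexed worlds to ∘ is a surjective bounded morphism onto the two-world frame with •↔∘, which is not antisymmetric.
Hence antisymmetry is not modally definable.

No — not modally definable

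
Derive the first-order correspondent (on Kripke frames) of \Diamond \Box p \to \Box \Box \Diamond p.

This is a Sahlqvist (Geach-type) schema ◇^1□^1p → □^2◇^1p.
Minimal-valuation argument: fix x; take any y with xR^1y and any z with xR^2z. Set V(p) to the set of worlds R-reachable from y in exactly 1 step. Then □^1p holds at y, so the antecedent holds at x; validity forces ◇^1p at z, giving a w with zR^1w and yR^1w.
First-order correspondent: \forall x \forall y \forall z ((xRy \wedge x R^2 z) \to \exists w (yRw \wedge zRw)).

\forall x \forall y \forall z ((xRy \wedge x R^2 z) \to \exists w (yRw \wedge zRw))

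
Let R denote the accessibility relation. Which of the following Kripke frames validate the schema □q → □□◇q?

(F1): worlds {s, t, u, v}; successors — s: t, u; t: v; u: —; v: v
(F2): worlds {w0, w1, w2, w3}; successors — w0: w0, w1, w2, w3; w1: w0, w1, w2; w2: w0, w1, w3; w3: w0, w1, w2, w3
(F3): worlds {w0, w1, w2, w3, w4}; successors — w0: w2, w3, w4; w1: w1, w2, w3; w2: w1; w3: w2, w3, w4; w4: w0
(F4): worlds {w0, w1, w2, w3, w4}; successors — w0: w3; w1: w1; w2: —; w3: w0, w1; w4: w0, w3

(F2)

This is the axiom for a generalized confluence (Geach) condition; its first-order frame correspondent is ∀x ∀z (xR²z → ∃w (xRw ∧ zRw)).
(F1): fails — sR²v but no w with sRw and vRw.
(F2): satisfies the condition.
(F3): fails — w0R²w2 but no w with w0Rw and w2Rw.
(F4): fails — w0R²w1 but no w with w0Rw and w1Rw.
Valid on: (F2).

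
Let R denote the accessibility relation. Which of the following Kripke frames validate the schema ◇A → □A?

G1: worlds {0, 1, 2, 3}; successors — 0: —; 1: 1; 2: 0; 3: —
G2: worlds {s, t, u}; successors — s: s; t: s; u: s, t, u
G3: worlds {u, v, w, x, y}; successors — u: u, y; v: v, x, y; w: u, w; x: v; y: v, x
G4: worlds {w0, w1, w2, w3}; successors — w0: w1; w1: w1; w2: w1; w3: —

The schema corresponds to partial functionality: ∀x ∀y ∀z (Rxy ∧ Rxz → y = z).
G1: condition met.
G2: fails — u sees both s and t.
G3: fails — u sees both u and y.
G4: condition met.
Valid on: G1, G4.

G1, G4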